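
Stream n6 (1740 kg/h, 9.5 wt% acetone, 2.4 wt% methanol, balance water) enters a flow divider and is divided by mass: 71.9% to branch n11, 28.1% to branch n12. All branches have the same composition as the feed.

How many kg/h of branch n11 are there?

1251 kg/h

Branch n11 flow = 0.719×1740 = 1251.1 kg/h.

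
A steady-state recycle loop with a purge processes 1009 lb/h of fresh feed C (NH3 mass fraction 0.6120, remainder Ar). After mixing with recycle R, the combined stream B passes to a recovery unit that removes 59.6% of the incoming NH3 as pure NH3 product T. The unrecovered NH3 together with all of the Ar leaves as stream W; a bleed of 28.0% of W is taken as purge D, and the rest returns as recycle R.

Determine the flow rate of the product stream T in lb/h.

519 lb/h

NH3 in B: m_A = 1009×0.612 + (1−0.280)·(1−0.596)·m_A, so m_A = 617.51/0.7091 = 870.81 lb/h.
Product T = 0.596×870.81 = 519 lb/h.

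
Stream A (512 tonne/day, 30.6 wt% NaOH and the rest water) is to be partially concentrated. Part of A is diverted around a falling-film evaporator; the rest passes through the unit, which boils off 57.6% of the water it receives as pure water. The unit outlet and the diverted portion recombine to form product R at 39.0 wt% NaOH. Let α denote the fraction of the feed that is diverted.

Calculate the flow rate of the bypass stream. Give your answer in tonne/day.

All 512×0.306 = 156.67 tonne/day of NaOH reaches R, so R = 156.67/0.390 = 401.72 tonne/day and vapour = 110.28 tonne/day.
The evaporator receives (1−α)·512 of feed at 0.694 water and removes 0.576 of that water:
0.576×0.694×(1−α)×512 = 110.28
(1−α) = 110.28/204.67 = 0.5388;  α = 0.4612.
Bypass flow = 0.4612×512 = 236.13 tonne/day.

236.1 tonne/day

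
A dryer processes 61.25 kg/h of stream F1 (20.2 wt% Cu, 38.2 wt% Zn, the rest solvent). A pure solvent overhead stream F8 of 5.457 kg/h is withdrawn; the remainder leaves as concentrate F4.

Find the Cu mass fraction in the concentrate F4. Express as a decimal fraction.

0.2218

Cu is not removed: 61.25×0.202 = 12.373 kg/h of Cu enters F4.
Concentrate = 61.25 − 5.457 = 55.793 kg/h.
Mass fraction = 12.373/55.793 = 0.2218.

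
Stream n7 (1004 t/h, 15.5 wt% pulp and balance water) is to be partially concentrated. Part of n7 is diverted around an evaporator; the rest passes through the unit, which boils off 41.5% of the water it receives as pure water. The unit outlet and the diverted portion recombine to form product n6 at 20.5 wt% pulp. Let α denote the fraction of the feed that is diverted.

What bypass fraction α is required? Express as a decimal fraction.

All 1004×0.155 = 155.62 t/h of pulp reaches n6, so n6 = 155.62/0.205 = 759.12 t/h and vapour = 244.88 t/h.
The evaporator receives (1−α)·1004 of feed at 0.845 water and removes 0.415 of that water:
0.415×0.845×(1−α)×1004 = 244.88
(1−α) = 244.88/352.08 = 0.6955;  α = 0.3045.

0.304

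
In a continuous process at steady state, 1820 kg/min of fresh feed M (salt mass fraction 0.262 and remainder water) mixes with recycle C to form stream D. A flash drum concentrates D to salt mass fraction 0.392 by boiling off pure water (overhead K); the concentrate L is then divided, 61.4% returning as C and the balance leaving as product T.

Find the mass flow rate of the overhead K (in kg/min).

Overall salt balance (none leaves overhead): salt in fresh feed = salt in product, i.e. 1820×0.262 = (1−0.614)·L·0.392.
L = 476.84/(0.392×0.386) = 3151.4 kg/min.
Recycle C = 0.614×3151.4 = 1934.9 kg/min.
Combined feed D = 1820 + 1934.9 = 3754.9 kg/min.
Overhead K = D − L = 3754.9 − 3151.4 = 603.57 kg/min.

603.6 kg/min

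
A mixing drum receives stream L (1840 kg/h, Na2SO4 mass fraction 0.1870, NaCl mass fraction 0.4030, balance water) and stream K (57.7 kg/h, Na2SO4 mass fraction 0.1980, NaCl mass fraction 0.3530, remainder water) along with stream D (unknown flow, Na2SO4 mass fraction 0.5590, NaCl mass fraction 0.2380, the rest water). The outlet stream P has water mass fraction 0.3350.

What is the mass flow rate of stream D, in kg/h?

1095 kg/h

Let D be the unknown flow. Total out = 1897.7 + D.
water balance: 780.31 + 0.203·D = 0.335·(1897.7 + D)
(0.203 − 0.335)·D = 0.335×1897.7 − 780.31 = -144.58
D = -144.58 / -0.132 = 1095.3 kg/h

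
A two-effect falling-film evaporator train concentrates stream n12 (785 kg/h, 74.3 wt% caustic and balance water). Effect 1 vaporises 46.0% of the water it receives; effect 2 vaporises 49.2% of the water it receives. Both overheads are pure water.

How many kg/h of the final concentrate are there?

water in feed = 785×0.257 = 201.75 kg/h.
After stage 1: water left = (1−0.460)×201.75 = 108.94; stream total = 692.2 kg/h.
After stage 2: water left = (1−0.492)×108.94 = 55.343; final concentrate = 638.6 kg/h.

638.6 kg/h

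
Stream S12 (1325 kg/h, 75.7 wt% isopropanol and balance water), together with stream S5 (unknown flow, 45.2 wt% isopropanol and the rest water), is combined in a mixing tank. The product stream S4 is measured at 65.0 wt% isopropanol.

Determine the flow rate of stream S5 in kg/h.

716 kg/h

Let S5 be the unknown flow. Total out = 1325 + S5.
isopropanol balance: 1003 + 0.452·S5 = 0.650·(1325 + S5)
(0.452 − 0.650)·S5 = 0.650×1325 − 1003 = -141.77
S5 = -141.77 / -0.198 = 716.04 kg/h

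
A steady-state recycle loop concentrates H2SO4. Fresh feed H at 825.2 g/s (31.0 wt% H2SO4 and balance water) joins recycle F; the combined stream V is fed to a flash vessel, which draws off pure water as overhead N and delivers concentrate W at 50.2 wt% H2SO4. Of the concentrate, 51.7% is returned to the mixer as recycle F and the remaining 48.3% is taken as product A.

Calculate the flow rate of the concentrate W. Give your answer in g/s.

Overall H2SO4 balance (none leaves overhead): H2SO4 in fresh feed = H2SO4 in product, i.e. 825.2×0.310 = (1−0.517)·W·0.502.
W = 255.81/(0.502×0.483) = 1055 g/s.

1055 g/s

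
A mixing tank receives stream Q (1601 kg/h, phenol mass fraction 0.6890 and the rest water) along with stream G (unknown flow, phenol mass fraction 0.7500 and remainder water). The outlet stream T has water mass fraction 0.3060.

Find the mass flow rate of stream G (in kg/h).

Let G be the unknown flow. Total out = 1601 + G.
water balance: 497.91 + 0.250·G = 0.306·(1601 + G)
(0.250 − 0.306)·G = 0.306×1601 − 497.91 = -8.005
G = -8.005 / -0.056 = 142.95 kg/h

142.9 kg/h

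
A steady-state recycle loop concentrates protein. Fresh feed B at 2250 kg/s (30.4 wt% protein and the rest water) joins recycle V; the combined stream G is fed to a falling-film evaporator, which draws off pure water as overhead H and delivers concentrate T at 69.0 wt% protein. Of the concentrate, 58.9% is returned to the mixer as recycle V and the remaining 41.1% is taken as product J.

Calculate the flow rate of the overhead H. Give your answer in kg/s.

Overall protein balance (none leaves overhead): protein in fresh feed = protein in product, i.e. 2250×0.304 = (1−0.589)·T·0.690.
T = 684/(0.690×0.411) = 2411.9 kg/s.
Recycle V = 0.589×2411.9 = 1420.6 kg/s.
Combined feed G = 2250 + 1420.6 = 3670.6 kg/s.
Overhead H = G − T = 3670.6 − 2411.9 = 1258.7 kg/s.

1259 kg/s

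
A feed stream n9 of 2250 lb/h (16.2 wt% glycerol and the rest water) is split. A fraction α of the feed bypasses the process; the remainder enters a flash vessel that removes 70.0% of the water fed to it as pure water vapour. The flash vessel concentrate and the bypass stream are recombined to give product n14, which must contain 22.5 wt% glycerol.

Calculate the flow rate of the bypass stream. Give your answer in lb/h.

1176 lb/h

All 2250×0.162 = 364.5 lb/h of glycerol reaches n14, so n14 = 364.5/0.225 = 1620 lb/h and vapour = 630 lb/h.
The evaporator receives (1−α)·2250 of feed at 0.838 water and removes 0.700 of that water:
0.700×0.838×(1−α)×2250 = 630
(1−α) = 630/1319.8 = 0.4773;  α = 0.5227.
Bypass flow = 0.5227×2250 = 1176 lb/h.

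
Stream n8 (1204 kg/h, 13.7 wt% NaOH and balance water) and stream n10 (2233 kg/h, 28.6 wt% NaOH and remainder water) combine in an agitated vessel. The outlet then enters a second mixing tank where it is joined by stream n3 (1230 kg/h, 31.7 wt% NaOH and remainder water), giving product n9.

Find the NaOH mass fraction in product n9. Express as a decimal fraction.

0.2557

Overall, product flow = 4667 kg/h.
NaOH in = 1204×0.137 + 2233×0.286 + 1230×0.317 = 1193.5 kg/h.
NaOH fraction in n9 = 0.2557.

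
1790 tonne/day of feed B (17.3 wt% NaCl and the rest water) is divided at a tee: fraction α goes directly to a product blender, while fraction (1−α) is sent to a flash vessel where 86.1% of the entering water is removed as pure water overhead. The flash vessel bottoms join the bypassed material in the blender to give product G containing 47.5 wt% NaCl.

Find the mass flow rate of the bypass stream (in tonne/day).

All 1790×0.173 = 309.67 tonne/day of NaCl reaches G, so G = 309.67/0.475 = 651.94 tonne/day and vapour = 1138.1 tonne/day.
The evaporator receives (1−α)·1790 of feed at 0.827 water and removes 0.861 of that water:
0.861×0.827×(1−α)×1790 = 1138.1
(1−α) = 1138.1/1274.6 = 0.8929;  α = 0.1071.
Bypass flow = 0.1071×1790 = 191.7 tonne/day.

191.7 tonne/day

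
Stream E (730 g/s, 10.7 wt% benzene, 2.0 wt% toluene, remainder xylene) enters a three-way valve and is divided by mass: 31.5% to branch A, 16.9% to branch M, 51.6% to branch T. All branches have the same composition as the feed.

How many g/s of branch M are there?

Branch M flow = 0.169×730 = 123.37 g/s.

123.4 g/s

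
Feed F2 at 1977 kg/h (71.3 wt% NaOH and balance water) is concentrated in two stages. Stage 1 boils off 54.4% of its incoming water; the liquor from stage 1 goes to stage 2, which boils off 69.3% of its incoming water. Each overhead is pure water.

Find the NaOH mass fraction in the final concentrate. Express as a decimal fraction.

0.947

water in feed = 1977×0.287 = 567.4 kg/h.
After stage 1: water left = (1−0.544)×567.4 = 258.73; stream total = 1668.3 kg/h.
After stage 2: water left = (1−0.693)×258.73 = 79.431; final concentrate = 1489 kg/h.
NaOH fraction = 1409.6/1489 = 0.947.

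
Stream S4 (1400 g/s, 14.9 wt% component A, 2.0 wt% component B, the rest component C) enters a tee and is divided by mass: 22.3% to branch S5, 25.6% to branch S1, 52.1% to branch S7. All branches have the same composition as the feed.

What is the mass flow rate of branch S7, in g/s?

729.4 g/s

Branch S7 flow = 0.521×1400 = 729.4 g/s.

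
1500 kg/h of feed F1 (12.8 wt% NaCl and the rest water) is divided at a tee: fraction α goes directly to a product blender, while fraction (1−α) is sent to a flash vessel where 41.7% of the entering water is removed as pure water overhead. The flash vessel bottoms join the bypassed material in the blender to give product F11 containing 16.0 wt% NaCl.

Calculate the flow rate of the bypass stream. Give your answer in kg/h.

675 kg/h

All 1500×0.128 = 192 kg/h of NaCl reaches F11, so F11 = 192/0.160 = 1200 kg/h and vapour = 300 kg/h.
The evaporator receives (1−α)·1500 of feed at 0.872 water and removes 0.417 of that water:
0.417×0.872×(1−α)×1500 = 300
(1−α) = 300/545.44 = 0.5500;  α = 0.4500.
Bypass flow = 0.4500×1500 = 674.97 kg/h.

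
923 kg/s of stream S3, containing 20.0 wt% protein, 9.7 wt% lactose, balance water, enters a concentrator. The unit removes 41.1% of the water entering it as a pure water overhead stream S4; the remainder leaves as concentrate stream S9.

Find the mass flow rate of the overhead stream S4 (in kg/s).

266.7 kg/s

water entering = 923×0.703 = 648.87 kg/s; overhead removed = 0.411×648.87 = 266.69 kg/s.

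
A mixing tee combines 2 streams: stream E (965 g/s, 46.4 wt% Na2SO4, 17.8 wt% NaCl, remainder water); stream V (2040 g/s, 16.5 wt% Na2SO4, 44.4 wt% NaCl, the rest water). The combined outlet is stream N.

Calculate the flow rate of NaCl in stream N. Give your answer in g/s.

1078 g/s

NaCl out = NaCl in = 965×0.178 + 2040×0.444 = 1077.5 g/s.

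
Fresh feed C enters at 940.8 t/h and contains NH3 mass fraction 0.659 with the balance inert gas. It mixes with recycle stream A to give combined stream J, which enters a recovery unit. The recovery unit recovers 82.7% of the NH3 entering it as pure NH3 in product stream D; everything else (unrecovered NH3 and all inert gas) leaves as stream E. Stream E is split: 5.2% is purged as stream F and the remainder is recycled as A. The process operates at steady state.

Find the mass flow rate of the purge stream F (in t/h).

327.5 t/h

inert gas enters only via C and leaves only via the purge: 940.8×0.341 = 0.052×(inert gas in E), and the recovery unit passes all inert gas, so inert gas in J = inert gas in E = 6169.5 t/h.
NH3 in J: m_A = 940.8×0.659 + (1−0.052)·(1−0.827)·m_A, so m_A = 619.99/0.8360 = 741.62 t/h.
E = (1−0.827)×741.62 + 6169.5 = 6297.8 t/h.
Purge F = 0.052×6297.8 = 327.48 t/h.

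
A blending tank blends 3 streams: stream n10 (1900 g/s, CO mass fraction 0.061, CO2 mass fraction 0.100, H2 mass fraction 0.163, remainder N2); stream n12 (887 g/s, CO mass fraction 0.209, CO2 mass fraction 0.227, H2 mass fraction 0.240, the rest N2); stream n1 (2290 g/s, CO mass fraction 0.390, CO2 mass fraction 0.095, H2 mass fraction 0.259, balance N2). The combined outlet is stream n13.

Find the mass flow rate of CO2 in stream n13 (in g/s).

608.9 g/s

CO2 out = CO2 in = 1900×0.100 + 887×0.227 + 2290×0.095 = 608.9 g/s.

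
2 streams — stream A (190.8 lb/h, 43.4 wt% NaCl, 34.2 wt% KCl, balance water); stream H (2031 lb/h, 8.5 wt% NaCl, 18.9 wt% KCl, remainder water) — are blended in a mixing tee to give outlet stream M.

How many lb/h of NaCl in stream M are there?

NaCl out = NaCl in = 190.8×0.434 + 2031×0.085 = 255.44 lb/h.

255.4 lb/h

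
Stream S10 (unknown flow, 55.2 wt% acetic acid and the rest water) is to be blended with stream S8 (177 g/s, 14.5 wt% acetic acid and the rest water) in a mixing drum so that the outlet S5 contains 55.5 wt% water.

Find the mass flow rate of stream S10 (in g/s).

Let S10 be the unknown flow. Total out = 177 + S10.
water balance: 151.34 + 0.448·S10 = 0.555·(177 + S10)
(0.448 − 0.555)·S10 = 0.555×177 − 151.34 = -53.1
S10 = -53.1 / -0.107 = 496.26 g/s

496.3 g/s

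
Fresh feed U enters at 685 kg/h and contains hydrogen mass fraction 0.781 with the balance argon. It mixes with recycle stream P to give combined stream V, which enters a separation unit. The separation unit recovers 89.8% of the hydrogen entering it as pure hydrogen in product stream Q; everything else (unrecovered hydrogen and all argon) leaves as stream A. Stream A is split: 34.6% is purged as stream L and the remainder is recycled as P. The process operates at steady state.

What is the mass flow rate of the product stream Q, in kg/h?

514.8 kg/h

hydrogen in V: m_A = 685×0.781 + (1−0.346)·(1−0.898)·m_A, so m_A = 534.99/0.9333 = 573.22 kg/h.
Product Q = 0.898×573.22 = 514.75 kg/h.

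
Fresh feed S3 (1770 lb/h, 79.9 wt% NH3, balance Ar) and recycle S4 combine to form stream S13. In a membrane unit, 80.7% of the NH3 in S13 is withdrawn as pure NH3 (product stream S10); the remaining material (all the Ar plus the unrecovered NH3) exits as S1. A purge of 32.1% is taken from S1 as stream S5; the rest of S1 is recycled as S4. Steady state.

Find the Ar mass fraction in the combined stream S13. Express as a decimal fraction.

Ar enters only via S3 and leaves only via the purge: 1770×0.201 = 0.321×(Ar in S1), and the membrane unit passes all Ar, so Ar in S13 = Ar in S1 = 1108.3 lb/h.
NH3 in S13: m_A = 1770×0.799 + (1−0.321)·(1−0.807)·m_A, so m_A = 1414.2/0.8690 = 1627.5 lb/h.
S13 = 1627.5 + 1108.3 = 2735.8 lb/h.
Ar fraction in S13 = 1108.3/2735.8 = 0.405.

0.405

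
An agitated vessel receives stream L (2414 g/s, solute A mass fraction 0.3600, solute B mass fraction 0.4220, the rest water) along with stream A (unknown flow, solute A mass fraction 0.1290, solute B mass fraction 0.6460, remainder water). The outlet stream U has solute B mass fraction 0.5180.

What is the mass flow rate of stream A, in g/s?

Let A be the unknown flow. Total out = 2414 + A.
solute B balance: 1018.7 + 0.646·A = 0.518·(2414 + A)
(0.646 − 0.518)·A = 0.518×2414 − 1018.7 = 231.74
A = 231.74 / 0.128 = 1810.5 g/s

1811 g/s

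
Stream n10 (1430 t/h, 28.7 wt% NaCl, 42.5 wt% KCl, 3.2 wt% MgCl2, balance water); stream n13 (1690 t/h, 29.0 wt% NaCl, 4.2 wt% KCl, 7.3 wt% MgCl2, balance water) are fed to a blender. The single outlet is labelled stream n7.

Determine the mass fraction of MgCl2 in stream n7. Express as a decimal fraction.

0.0542

Total flow out = 1430 + 1690 = 3120 t/h.
MgCl2 in = 1430×0.032 + 1690×0.073 = 169.13 t/h.
MgCl2 mass fraction in n7 = 169.13/3120 = 0.0542.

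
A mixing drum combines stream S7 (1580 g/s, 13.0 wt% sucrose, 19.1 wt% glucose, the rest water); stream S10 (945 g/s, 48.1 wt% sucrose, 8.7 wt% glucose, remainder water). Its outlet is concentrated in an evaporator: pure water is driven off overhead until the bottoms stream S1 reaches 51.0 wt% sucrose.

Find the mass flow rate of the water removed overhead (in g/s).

1231 g/s

sucrose entering = 1580×0.130 + 945×0.481 = 659.94 g/s.
All sucrose reports to S1, so S1 = 659.94/0.510 = 1294 g/s.
Total feed = 2525 g/s; overhead = 2525 − 1294 = 1231 g/s.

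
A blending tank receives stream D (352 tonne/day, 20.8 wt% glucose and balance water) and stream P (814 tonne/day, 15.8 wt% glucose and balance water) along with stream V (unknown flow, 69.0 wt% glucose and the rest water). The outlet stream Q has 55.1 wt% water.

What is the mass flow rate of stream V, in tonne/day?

1335 tonne/day

Let V be the unknown flow. Total out = 1166 + V.
water balance: 964.17 + 0.310·V = 0.551·(1166 + V)
(0.310 − 0.551)·V = 0.551×1166 − 964.17 = -321.71
V = -321.71 / -0.241 = 1334.9 tonne/day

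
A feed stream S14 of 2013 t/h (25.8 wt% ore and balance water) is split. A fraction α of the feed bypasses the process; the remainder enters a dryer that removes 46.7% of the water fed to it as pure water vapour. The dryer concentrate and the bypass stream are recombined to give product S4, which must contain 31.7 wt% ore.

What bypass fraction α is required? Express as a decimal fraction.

All 2013×0.258 = 519.35 t/h of ore reaches S4, so S4 = 519.35/0.317 = 1638.3 t/h and vapour = 374.66 t/h.
The evaporator receives (1−α)·2013 of feed at 0.742 water and removes 0.467 of that water:
0.467×0.742×(1−α)×2013 = 374.66
(1−α) = 374.66/697.53 = 0.5371;  α = 0.4629.

0.463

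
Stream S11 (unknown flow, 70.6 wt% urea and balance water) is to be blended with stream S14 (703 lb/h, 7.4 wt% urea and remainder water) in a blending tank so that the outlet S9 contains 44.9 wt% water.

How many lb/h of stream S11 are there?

Let S11 be the unknown flow. Total out = 703 + S11.
water balance: 650.98 + 0.294·S11 = 0.449·(703 + S11)
(0.294 − 0.449)·S11 = 0.449×703 − 650.98 = -335.33
S11 = -335.33 / -0.155 = 2163.4 lb/h

2163 lb/h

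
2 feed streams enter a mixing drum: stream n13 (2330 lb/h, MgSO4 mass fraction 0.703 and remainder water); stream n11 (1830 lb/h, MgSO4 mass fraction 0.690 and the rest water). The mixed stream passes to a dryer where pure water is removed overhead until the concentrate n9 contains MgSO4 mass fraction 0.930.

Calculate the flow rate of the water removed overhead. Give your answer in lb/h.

MgSO4 entering = 2330×0.703 + 1830×0.690 = 2900.7 lb/h.
All MgSO4 reports to n9, so n9 = 2900.7/0.930 = 3119 lb/h.
Total feed = 4160 lb/h; overhead = 4160 − 3119 = 1041 lb/h.

1041 lb/h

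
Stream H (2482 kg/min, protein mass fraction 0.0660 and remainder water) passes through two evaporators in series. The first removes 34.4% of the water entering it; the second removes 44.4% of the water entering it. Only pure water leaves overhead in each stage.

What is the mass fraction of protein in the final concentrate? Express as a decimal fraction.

0.1623

water in feed = 2482×0.934 = 2318.2 kg/min.
After stage 1: water left = (1−0.344)×2318.2 = 1520.7; stream total = 1684.5 kg/min.
After stage 2: water left = (1−0.444)×1520.7 = 845.53; final concentrate = 1009.3 kg/min.
protein fraction = 163.81/1009.3 = 0.1623.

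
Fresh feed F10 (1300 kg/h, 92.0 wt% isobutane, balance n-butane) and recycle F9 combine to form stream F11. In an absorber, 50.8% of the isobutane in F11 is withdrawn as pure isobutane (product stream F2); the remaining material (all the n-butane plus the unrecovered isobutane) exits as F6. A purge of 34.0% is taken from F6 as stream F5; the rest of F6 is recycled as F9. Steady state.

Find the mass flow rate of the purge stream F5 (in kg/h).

400.3 kg/h

n-butane enters only via F10 and leaves only via the purge: 1300×0.080 = 0.340×(n-butane in F6), and the absorber passes all n-butane, so n-butane in F11 = n-butane in F6 = 305.88 kg/h.
isobutane in F11: m_A = 1300×0.920 + (1−0.340)·(1−0.508)·m_A, so m_A = 1196/0.6753 = 1771.1 kg/h.
F6 = (1−0.508)×1771.1 + 305.88 = 1177.3 kg/h.
Purge F5 = 0.340×1177.3 = 400.27 kg/h.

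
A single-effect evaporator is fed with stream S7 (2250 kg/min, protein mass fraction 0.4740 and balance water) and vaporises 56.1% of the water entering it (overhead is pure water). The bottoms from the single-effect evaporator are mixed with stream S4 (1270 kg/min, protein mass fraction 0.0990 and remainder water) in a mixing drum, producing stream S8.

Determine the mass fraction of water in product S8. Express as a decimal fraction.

Vapour removed = 0.561×0.526×2250 = 663.94 kg/min; concentrate = 1586.1 kg/min.
water reaching the mixer = 519.56 (from concentrate) + 1270×0.901 = 1663.8 kg/min.
Product flow = 1586.1 + 1270 = 2856.1 kg/min; water fraction = 0.5826.

0.5826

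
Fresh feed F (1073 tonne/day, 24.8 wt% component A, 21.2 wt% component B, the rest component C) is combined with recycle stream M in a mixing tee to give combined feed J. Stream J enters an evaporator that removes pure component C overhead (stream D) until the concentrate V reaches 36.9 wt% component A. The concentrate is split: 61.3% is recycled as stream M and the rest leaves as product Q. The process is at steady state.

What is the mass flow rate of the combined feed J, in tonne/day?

2215 tonne/day

Overall component A balance (none leaves overhead): component A in fresh feed = component A in product, i.e. 1073×0.248 = (1−0.613)·V·0.369.
V = 266.1/(0.369×0.387) = 1863.4 tonne/day.
Recycle M = 0.613×1863.4 = 1142.3 tonne/day.
Combined feed J = 1073 + 1142.3 = 2215.3 tonne/day.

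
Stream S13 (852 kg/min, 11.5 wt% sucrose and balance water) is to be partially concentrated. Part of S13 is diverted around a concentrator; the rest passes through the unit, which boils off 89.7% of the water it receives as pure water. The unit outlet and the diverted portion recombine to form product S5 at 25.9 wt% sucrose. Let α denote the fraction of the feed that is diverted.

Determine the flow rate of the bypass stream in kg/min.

255.3 kg/min

All 852×0.115 = 97.98 kg/min of sucrose reaches S5, so S5 = 97.98/0.259 = 378.3 kg/min and vapour = 473.7 kg/min.
The evaporator receives (1−α)·852 of feed at 0.885 water and removes 0.897 of that water:
0.897×0.885×(1−α)×852 = 473.7
(1−α) = 473.7/676.36 = 0.7004;  α = 0.2996.
Bypass flow = 0.2996×852 = 255.29 kg/min.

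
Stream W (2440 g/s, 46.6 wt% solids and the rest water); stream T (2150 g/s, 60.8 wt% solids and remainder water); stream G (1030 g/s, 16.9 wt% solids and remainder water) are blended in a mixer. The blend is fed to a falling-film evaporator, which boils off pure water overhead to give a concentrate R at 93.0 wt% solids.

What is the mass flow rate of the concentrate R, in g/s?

2815 g/s

solids entering = 2440×0.466 + 2150×0.608 + 1030×0.169 = 2618.3 g/s.
All solids reports to R, so R = 2618.3/0.930 = 2815.4 g/s.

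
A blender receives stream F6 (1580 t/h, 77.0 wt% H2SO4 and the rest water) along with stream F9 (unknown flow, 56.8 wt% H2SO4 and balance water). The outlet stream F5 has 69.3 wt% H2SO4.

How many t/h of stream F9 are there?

973.3 t/h

Let F9 be the unknown flow. Total out = 1580 + F9.
H2SO4 balance: 1216.6 + 0.568·F9 = 0.693·(1580 + F9)
(0.568 − 0.693)·F9 = 0.693×1580 − 1216.6 = -121.66
F9 = -121.66 / -0.125 = 973.28 t/h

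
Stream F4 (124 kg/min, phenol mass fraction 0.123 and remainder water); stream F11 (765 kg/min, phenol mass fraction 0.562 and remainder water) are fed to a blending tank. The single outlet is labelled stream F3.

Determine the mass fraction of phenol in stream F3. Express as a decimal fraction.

0.501

Total flow out = 124 + 765 = 889 kg/min.
phenol in = 124×0.123 + 765×0.562 = 445.18 kg/min.
phenol mass fraction in F3 = 445.18/889 = 0.501.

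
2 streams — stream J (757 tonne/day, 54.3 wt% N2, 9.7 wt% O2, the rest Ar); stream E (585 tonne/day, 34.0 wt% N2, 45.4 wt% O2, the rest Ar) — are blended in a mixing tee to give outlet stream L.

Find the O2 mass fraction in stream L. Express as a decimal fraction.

0.2526

Total flow out = 757 + 585 = 1342 tonne/day.
O2 in = 757×0.097 + 585×0.454 = 339.02 tonne/day.
O2 mass fraction in L = 339.02/1342 = 0.2526.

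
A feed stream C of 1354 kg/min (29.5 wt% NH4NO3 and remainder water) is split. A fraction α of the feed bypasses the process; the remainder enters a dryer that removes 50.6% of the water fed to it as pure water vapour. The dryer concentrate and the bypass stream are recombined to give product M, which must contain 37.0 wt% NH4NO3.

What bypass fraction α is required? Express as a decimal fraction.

0.432

All 1354×0.295 = 399.43 kg/min of NH4NO3 reaches M, so M = 399.43/0.370 = 1079.5 kg/min and vapour = 274.46 kg/min.
The evaporator receives (1−α)·1354 of feed at 0.705 water and removes 0.506 of that water:
0.506×0.705×(1−α)×1354 = 274.46
(1−α) = 274.46/483.01 = 0.5682;  α = 0.4318.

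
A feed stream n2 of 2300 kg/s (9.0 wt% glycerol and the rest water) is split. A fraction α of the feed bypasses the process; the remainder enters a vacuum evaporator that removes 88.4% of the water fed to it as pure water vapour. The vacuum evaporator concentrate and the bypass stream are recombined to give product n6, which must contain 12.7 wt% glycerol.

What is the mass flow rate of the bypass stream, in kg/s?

All 2300×0.090 = 207 kg/s of glycerol reaches n6, so n6 = 207/0.127 = 1629.9 kg/s and vapour = 670.08 kg/s.
The evaporator receives (1−α)·2300 of feed at 0.910 water and removes 0.884 of that water:
0.884×0.910×(1−α)×2300 = 670.08
(1−α) = 670.08/1850.2 = 0.3622;  α = 0.6378.
Bypass flow = 0.6378×2300 = 1467 kg/s.

1467 kg/s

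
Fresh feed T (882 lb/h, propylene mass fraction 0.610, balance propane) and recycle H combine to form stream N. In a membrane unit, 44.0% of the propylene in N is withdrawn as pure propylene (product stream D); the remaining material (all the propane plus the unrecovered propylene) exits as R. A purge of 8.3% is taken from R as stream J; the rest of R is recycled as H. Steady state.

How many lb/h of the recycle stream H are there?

propane enters only via T and leaves only via the purge: 882×0.390 = 0.083×(propane in R), and the membrane unit passes all propane, so propane in N = propane in R = 4144.3 lb/h.
propylene in N: m_A = 882×0.610 + (1−0.083)·(1−0.440)·m_A, so m_A = 538.02/0.4865 = 1105.9 lb/h.
R = (1−0.440)×1105.9 + 4144.3 = 4763.7 lb/h.
Recycle H = (1−0.083)×4763.7 = 4368.3 lb/h.

4368 lb/h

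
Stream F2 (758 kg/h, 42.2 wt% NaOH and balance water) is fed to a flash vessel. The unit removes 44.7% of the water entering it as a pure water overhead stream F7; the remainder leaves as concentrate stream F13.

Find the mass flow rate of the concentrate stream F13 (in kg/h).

water entering = 758×0.578 = 438.12 kg/h; overhead removed = 0.447×438.12 = 195.84 kg/h.
Concentrate = 758 − 195.84 = 562.16 kg/h.

562.2 kg/h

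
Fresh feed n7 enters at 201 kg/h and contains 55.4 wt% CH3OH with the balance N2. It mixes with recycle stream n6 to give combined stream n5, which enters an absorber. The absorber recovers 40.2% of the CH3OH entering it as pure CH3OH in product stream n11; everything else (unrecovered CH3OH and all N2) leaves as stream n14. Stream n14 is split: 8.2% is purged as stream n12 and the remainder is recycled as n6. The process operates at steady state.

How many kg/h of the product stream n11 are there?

CH3OH in n5: m_A = 201×0.554 + (1−0.082)·(1−0.402)·m_A, so m_A = 111.35/0.4510 = 246.88 kg/h.
Product n11 = 0.402×246.88 = 99.248 kg/h.

99.25 kg/h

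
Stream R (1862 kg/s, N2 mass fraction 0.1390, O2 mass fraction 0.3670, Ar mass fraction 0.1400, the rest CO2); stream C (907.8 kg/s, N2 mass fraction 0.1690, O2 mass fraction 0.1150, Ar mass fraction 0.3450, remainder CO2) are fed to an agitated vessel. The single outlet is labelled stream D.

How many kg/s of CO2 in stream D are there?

995.9 kg/s

CO2 out = CO2 in = 1862×0.354 + 907.8×0.371 = 995.94 kg/s.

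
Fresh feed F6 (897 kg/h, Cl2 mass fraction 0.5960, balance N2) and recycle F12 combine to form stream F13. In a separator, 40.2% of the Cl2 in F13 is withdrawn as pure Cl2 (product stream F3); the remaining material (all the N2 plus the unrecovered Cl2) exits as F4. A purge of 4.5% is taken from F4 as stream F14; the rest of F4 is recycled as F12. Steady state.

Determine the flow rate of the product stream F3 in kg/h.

501.1 kg/h

Cl2 in F13: m_A = 897×0.596 + (1−0.045)·(1−0.402)·m_A, so m_A = 534.61/0.4289 = 1246.4 kg/h.
Product F3 = 0.402×1246.4 = 501.07 kg/h.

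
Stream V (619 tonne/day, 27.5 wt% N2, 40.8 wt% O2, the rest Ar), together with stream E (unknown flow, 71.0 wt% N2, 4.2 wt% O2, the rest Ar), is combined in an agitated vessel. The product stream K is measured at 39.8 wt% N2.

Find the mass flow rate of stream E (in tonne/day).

244 tonne/day

Let E be the unknown flow. Total out = 619 + E.
N2 balance: 170.23 + 0.710·E = 0.398·(619 + E)
(0.710 − 0.398)·E = 0.398×619 − 170.23 = 76.137
E = 76.137 / 0.312 = 244.03 tonne/day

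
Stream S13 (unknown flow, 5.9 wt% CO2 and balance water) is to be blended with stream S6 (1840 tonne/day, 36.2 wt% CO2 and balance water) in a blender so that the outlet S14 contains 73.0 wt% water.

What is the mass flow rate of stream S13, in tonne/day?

Let S13 be the unknown flow. Total out = 1840 + S13.
water balance: 1173.9 + 0.941·S13 = 0.730·(1840 + S13)
(0.941 − 0.730)·S13 = 0.730×1840 − 1173.9 = 169.28
S13 = 169.28 / 0.211 = 802.27 tonne/day

802.3 tonne/day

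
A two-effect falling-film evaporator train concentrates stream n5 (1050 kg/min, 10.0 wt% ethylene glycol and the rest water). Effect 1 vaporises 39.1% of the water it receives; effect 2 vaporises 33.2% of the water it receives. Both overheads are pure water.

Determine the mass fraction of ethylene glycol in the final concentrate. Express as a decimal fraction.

0.215

water in feed = 1050×0.900 = 945 kg/min.
After stage 1: water left = (1−0.391)×945 = 575.5; stream total = 680.5 kg/min.
After stage 2: water left = (1−0.332)×575.5 = 384.44; final concentrate = 489.44 kg/min.
ethylene glycol fraction = 105/489.44 = 0.215.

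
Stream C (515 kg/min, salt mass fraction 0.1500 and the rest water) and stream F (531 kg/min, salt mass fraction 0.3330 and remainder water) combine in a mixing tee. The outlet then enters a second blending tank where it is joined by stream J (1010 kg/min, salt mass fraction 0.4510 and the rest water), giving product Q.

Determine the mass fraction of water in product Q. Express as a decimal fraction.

Overall, product flow = 2056 kg/min.
water in = 515×0.850 + 531×0.667 + 1010×0.549 = 1346.4 kg/min.
water fraction in Q = 0.6549.

0.6549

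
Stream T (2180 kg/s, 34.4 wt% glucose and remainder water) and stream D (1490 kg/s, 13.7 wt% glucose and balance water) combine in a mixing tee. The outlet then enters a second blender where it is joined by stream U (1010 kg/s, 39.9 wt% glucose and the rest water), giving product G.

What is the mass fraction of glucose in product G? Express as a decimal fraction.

Overall, product flow = 4680 kg/s.
glucose in = 2180×0.344 + 1490×0.137 + 1010×0.399 = 1357 kg/s.
glucose fraction in G = 0.290.

0.290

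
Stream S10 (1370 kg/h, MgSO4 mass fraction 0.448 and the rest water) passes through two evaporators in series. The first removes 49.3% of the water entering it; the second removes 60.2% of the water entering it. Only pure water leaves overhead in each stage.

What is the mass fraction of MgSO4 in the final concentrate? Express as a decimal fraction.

water in feed = 1370×0.552 = 756.24 kg/h.
After stage 1: water left = (1−0.493)×756.24 = 383.41; stream total = 997.17 kg/h.
After stage 2: water left = (1−0.602)×383.41 = 152.6; final concentrate = 766.36 kg/h.
MgSO4 fraction = 613.76/766.36 = 0.801.

0.801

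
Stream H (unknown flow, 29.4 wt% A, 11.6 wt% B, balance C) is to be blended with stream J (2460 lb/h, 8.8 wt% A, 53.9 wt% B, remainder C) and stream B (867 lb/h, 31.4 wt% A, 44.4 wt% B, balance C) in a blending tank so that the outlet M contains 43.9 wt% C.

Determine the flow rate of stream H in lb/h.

Let H be the unknown flow. Total out = 3327 + H.
C balance: 1127.4 + 0.590·H = 0.439·(3327 + H)
(0.590 − 0.439)·H = 0.439×3327 − 1127.4 = 333.16
H = 333.16 / 0.151 = 2206.4 lb/h

2206 lb/h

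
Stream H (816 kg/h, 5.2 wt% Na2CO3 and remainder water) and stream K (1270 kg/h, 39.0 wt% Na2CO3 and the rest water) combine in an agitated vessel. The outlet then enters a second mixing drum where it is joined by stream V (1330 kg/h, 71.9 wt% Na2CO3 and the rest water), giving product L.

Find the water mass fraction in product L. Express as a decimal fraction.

Overall, product flow = 3416 kg/h.
water in = 816×0.948 + 1270×0.610 + 1330×0.281 = 1922 kg/h.
water fraction in L = 0.563.

0.563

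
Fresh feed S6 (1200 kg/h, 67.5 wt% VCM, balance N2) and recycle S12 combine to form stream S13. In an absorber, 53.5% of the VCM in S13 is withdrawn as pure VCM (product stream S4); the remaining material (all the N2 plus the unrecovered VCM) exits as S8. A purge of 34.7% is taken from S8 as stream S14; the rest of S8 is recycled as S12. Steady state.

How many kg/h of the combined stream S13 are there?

N2 enters only via S6 and leaves only via the purge: 1200×0.325 = 0.347×(N2 in S8), and the absorber passes all N2, so N2 in S13 = N2 in S8 = 1123.9 kg/h.
VCM in S13: m_A = 1200×0.675 + (1−0.347)·(1−0.535)·m_A, so m_A = 810/0.6964 = 1163.2 kg/h.
S13 = 1163.2 + 1123.9 = 2287.1 kg/h.

2287 kg/h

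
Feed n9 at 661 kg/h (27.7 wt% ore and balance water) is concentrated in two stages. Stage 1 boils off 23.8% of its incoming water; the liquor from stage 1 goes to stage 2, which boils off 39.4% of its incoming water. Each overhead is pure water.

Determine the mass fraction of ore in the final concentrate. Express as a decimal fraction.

0.453

water in feed = 661×0.723 = 477.9 kg/h.
After stage 1: water left = (1−0.238)×477.9 = 364.16; stream total = 547.26 kg/h.
After stage 2: water left = (1−0.394)×364.16 = 220.68; final concentrate = 403.78 kg/h.
ore fraction = 183.1/403.78 = 0.453.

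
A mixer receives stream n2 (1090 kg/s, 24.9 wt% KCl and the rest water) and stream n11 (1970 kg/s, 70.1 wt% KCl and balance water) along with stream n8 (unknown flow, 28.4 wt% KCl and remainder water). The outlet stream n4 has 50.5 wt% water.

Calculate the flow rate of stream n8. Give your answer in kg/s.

Let n8 be the unknown flow. Total out = 3060 + n8.
water balance: 1407.6 + 0.716·n8 = 0.505·(3060 + n8)
(0.716 − 0.505)·n8 = 0.505×3060 − 1407.6 = 137.68
n8 = 137.68 / 0.211 = 652.51 kg/s

652.5 kg/s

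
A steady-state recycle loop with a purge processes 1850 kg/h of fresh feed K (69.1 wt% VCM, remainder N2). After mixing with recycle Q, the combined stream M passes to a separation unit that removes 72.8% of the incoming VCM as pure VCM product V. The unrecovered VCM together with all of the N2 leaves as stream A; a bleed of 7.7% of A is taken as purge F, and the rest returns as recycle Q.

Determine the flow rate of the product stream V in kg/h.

1243 kg/h

VCM in M: m_A = 1850×0.691 + (1−0.077)·(1−0.728)·m_A, so m_A = 1278.3/0.7489 = 1706.9 kg/h.
Product V = 0.728×1706.9 = 1242.6 kg/h.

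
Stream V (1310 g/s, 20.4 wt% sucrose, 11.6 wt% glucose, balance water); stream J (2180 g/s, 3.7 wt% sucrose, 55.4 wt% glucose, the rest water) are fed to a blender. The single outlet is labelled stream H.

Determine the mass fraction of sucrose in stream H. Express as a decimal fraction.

Total flow out = 1310 + 2180 = 3490 g/s.
sucrose in = 1310×0.204 + 2180×0.037 = 347.9 g/s.
sucrose mass fraction in H = 347.9/3490 = 0.100.

0.100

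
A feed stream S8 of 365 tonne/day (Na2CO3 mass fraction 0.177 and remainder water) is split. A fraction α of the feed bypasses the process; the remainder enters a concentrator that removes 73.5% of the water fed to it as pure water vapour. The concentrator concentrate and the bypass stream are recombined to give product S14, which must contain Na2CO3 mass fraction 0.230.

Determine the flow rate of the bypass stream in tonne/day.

All 365×0.177 = 64.605 tonne/day of Na2CO3 reaches S14, so S14 = 64.605/0.230 = 280.89 tonne/day and vapour = 84.109 tonne/day.
The evaporator receives (1−α)·365 of feed at 0.823 water and removes 0.735 of that water:
0.735×0.823×(1−α)×365 = 84.109
(1−α) = 84.109/220.79 = 0.3809;  α = 0.6191.
Bypass flow = 0.6191×365 = 225.96 tonne/day.

226 tonne/day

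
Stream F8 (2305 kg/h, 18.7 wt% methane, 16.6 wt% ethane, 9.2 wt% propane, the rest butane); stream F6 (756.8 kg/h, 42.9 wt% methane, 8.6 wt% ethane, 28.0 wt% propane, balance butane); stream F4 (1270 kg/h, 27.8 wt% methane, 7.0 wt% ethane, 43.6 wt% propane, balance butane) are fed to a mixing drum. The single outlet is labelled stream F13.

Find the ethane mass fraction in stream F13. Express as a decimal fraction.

0.124

Total flow out = 2305 + 756.8 + 1270 = 4331.8 kg/h.
ethane in = 2305×0.166 + 756.8×0.086 + 1270×0.070 = 536.61 kg/h.
ethane mass fraction in F13 = 536.61/4331.8 = 0.124.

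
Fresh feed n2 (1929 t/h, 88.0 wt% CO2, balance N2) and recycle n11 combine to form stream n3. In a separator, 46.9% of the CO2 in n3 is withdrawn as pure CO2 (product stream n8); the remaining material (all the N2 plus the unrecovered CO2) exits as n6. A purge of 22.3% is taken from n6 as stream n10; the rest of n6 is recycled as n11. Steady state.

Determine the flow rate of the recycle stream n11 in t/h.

1999 t/h

N2 enters only via n2 and leaves only via the purge: 1929×0.120 = 0.223×(N2 in n6), and the separator passes all N2, so N2 in n3 = N2 in n6 = 1038 t/h.
CO2 in n3: m_A = 1929×0.880 + (1−0.223)·(1−0.469)·m_A, so m_A = 1697.5/0.5874 = 2889.8 t/h.
n6 = (1−0.469)×2889.8 + 1038 = 2572.5 t/h.
Recycle n11 = (1−0.223)×2572.5 = 1998.9 t/h.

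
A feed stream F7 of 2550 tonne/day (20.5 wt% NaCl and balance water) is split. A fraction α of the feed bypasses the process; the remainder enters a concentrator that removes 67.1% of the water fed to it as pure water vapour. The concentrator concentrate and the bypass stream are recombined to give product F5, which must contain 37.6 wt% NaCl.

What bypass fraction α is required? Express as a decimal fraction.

0.147

All 2550×0.205 = 522.75 tonne/day of NaCl reaches F5, so F5 = 522.75/0.376 = 1390.3 tonne/day and vapour = 1159.7 tonne/day.
The evaporator receives (1−α)·2550 of feed at 0.795 water and removes 0.671 of that water:
0.671×0.795×(1−α)×2550 = 1159.7
(1−α) = 1159.7/1360.3 = 0.8525;  α = 0.1475.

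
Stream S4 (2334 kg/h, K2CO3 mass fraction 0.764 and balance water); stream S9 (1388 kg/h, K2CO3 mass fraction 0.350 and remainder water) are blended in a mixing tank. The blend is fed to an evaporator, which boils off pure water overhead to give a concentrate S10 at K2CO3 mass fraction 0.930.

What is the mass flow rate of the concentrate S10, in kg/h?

K2CO3 entering = 2334×0.764 + 1388×0.350 = 2269 kg/h.
All K2CO3 reports to S10, so S10 = 2269/0.930 = 2439.8 kg/h.

2440 kg/h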